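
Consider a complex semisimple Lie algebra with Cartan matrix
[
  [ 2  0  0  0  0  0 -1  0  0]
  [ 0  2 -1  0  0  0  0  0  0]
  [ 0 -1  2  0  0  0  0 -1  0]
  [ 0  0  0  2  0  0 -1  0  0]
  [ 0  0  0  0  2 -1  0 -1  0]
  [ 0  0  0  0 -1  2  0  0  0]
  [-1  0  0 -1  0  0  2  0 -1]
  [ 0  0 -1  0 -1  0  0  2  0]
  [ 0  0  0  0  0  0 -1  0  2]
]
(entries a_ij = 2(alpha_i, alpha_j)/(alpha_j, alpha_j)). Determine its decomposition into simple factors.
A_5 + D_4

The diagram associated to this matrix has two connected components: the simple roots {alpha_2, alpha_3, alpha_5, alpha_6, alpha_8} form a chain of 5 nodes with single edges (A_5), and {alpha_1, alpha_4, alpha_7, alpha_9} form a chain of 2 nodes with a fork of two nodes at one end (D_4). A semisimple Lie algebra decomposes uniquely as the direct sum of simple ideals, one per connected component of its Dynkin diagram, so g ≅ A_5 ⊕ D_4 (dimension 35 + 28 = 63).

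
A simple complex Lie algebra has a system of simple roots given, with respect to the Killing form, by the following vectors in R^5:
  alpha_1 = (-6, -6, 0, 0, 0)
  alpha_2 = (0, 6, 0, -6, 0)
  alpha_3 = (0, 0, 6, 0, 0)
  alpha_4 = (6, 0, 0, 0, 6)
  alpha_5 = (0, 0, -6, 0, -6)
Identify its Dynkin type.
type B_5

Compute the Cartan integers a_ij = 2(alpha_i, alpha_j)/(alpha_j, alpha_j); the resulting 5x5 Cartan matrix is
[[2, -1, 0, -1, 0], [-1, 2, 0, 0, 0], [0, 0, 2, 0, -1], [-1, 0, 0, 2, -1], [0, 0, -2, -1, 2]].
The roots have two lengths (squared-length ratio 2:1); the short ones are alpha_{3}. The associated Dynkin diagram is a chain of 5 nodes with a double edge at one end; the terminal node there is the unique short simple root (B_5), so the type is B_5 (the algebra so(11)).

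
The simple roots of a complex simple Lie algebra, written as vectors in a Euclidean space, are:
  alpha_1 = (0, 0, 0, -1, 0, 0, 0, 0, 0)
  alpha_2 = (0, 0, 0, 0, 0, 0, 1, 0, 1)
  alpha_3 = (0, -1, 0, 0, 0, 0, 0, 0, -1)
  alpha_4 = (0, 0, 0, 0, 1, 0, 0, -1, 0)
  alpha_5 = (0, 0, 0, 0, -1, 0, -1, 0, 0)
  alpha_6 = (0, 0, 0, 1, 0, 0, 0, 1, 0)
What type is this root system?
type B_6

Compute the Cartan integers a_ij = 2(alpha_i, alpha_j)/(alpha_j, alpha_j); the resulting 6x6 Cartan matrix is
[[2, 0, 0, 0, 0, -1], [0, 2, -1, 0, -1, 0], [0, -1, 2, 0, 0, 0], [0, 0, 0, 2, -1, -1], [0, -1, 0, -1, 2, 0], [-2, 0, 0, -1, 0, 2]].
The roots have two lengths (squared-length ratio 2:1); the short ones are alpha_{1}. The associated Dynkin diagram is a chain of 6 nodes with a double edge at one end; the terminal node there is the unique short simple root (B_6), so the type is B_6 (the algebra so(13)).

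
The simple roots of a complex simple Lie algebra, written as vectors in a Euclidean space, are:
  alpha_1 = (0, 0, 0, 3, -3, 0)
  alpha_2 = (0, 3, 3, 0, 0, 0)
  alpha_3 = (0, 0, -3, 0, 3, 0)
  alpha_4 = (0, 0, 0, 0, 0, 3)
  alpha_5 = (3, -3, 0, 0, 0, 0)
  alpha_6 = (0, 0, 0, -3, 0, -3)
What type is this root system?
Compute the Cartan integers a_ij = 2(alpha_i, alpha_j)/(alpha_j, alpha_j); the resulting 6x6 Cartan matrix is
[[2, 0, -1, 0, 0, -1], [0, 2, -1, 0, -1, 0], [-1, -1, 2, 0, 0, 0], [0, 0, 0, 2, 0, -1], [0, -1, 0, 0, 2, 0], [-1, 0, 0, -2, 0, 2]].
The roots have two lengths (squared-length ratio 2:1); the short ones are alpha_{4}. The associated Dynkin diagram is a chain of 6 nodes with a double edge at one end; the terminal node there is the unique short simple root (B_6), so the type is B_6 (the algebra so(13)).

B_6 (so(13))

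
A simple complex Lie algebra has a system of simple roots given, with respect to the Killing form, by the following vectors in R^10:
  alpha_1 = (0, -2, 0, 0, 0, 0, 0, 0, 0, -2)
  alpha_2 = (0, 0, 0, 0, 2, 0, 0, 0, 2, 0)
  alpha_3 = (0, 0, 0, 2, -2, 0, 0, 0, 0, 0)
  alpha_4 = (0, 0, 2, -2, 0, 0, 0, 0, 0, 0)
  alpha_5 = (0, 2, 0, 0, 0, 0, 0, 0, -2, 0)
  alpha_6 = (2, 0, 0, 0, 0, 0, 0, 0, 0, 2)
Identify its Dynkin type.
type A_6

Compute the Cartan integers a_ij = 2(alpha_i, alpha_j)/(alpha_j, alpha_j); the resulting 6x6 Cartan matrix is
[[2, 0, 0, 0, -1, -1], [0, 2, -1, 0, -1, 0], [0, -1, 2, -1, 0, 0], [0, 0, -1, 2, 0, 0], [-1, -1, 0, 0, 2, 0], [-1, 0, 0, 0, 0, 2]].
All simple roots have the same length, so the diagram is simply laced. The associated Dynkin diagram is a chain of 6 nodes with single edges (A_6), so the type is A_6 (the algebra sl(7)).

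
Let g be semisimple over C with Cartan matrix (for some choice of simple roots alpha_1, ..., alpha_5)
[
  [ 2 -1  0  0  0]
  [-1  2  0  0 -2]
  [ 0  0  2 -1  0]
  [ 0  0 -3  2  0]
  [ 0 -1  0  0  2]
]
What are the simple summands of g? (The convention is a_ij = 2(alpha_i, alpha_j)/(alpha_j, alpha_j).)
B_3 ⊕ G_2

The diagram associated to this matrix has two connected components: the simple roots {alpha_1, alpha_2, alpha_5} form a chain of 3 nodes with a double edge at one end; the terminal node there is the unique short simple root (B_3), and {alpha_3, alpha_4} form two nodes joined by a triple edge (G_2). A semisimple Lie algebra decomposes uniquely as the direct sum of simple ideals, one per connected component of its Dynkin diagram, so g ≅ B_3 ⊕ G_2 (dimension 21 + 14 = 35).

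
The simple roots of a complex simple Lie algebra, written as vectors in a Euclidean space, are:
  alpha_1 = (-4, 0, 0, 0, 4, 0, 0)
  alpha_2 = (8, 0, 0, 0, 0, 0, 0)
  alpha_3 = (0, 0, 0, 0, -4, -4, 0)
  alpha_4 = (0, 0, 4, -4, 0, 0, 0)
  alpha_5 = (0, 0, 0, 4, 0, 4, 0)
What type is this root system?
type C_5

Compute the Cartan integers a_ij = 2(alpha_i, alpha_j)/(alpha_j, alpha_j); the resulting 5x5 Cartan matrix is
[[2, -1, -1, 0, 0], [-2, 2, 0, 0, 0], [-1, 0, 2, 0, -1], [0, 0, 0, 2, -1], [0, 0, -1, -1, 2]].
The roots have two lengths (squared-length ratio 2:1); the short ones are alpha_{1,3,4,5}. The associated Dynkin diagram is a chain of 5 nodes with a double edge at one end; the terminal node there is the unique long simple root (C_5), so the type is C_5 (the algebra sp(10)).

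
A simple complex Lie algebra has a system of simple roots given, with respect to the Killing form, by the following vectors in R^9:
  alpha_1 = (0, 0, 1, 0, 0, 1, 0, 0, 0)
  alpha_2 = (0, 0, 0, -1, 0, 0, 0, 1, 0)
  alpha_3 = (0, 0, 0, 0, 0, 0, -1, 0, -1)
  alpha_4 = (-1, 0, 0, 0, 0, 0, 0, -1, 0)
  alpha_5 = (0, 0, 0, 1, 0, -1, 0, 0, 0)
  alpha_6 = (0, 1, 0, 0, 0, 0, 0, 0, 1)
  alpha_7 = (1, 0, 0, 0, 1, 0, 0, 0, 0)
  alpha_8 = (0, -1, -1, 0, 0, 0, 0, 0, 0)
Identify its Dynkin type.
A8

Compute the Cartan integers a_ij = 2(alpha_i, alpha_j)/(alpha_j, alpha_j); the resulting 8x8 Cartan matrix is
[[2, 0, 0, 0, -1, 0, 0, -1], [0, 2, 0, -1, -1, 0, 0, 0], [0, 0, 2, 0, 0, -1, 0, 0], [0, -1, 0, 2, 0, 0, -1, 0], [-1, -1, 0, 0, 2, 0, 0, 0], [0, 0, -1, 0, 0, 2, 0, -1], [0, 0, 0, -1, 0, 0, 2, 0], [-1, 0, 0, 0, 0, -1, 0, 2]].
All simple roots have the same length, so the diagram is simply laced. The associated Dynkin diagram is a chain of 8 nodes with single edges (A_8), so the type is A_8 (the algebra sl(9)).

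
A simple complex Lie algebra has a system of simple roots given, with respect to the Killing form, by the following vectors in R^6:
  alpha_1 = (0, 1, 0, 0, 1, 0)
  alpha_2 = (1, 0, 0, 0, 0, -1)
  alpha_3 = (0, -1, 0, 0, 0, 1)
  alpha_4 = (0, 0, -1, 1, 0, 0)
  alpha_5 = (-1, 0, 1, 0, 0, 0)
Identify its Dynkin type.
Compute the Cartan integers a_ij = 2(alpha_i, alpha_j)/(alpha_j, alpha_j); the resulting 5x5 Cartan matrix is
[[2, 0, -1, 0, 0], [0, 2, -1, 0, -1], [-1, -1, 2, 0, 0], [0, 0, 0, 2, -1], [0, -1, 0, -1, 2]].
All simple roots have the same length, so the diagram is simply laced. The associated Dynkin diagram is a chain of 5 nodes with single edges (A_5), so the type is A_5 (the algebra sl(6)).

A_5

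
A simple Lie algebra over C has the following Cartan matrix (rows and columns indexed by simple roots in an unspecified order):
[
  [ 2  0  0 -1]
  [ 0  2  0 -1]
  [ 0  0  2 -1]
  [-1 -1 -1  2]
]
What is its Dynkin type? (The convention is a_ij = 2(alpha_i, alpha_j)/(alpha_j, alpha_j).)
D_4

The matrix has rank 4 with 2's on the diagonal. Reading the off-diagonal entries as Dynkin edges (a single edge where a_ij = a_ji = -1; a double or triple edge where a_ij * a_ji = 2 or 3), the diagram is a chain of 2 nodes with a fork of two nodes at one end (D_4). One simple-root ordering that puts it in standard form is (alpha_3, alpha_4, alpha_1, alpha_2). So the algebra is type D_4, i.e. so(8).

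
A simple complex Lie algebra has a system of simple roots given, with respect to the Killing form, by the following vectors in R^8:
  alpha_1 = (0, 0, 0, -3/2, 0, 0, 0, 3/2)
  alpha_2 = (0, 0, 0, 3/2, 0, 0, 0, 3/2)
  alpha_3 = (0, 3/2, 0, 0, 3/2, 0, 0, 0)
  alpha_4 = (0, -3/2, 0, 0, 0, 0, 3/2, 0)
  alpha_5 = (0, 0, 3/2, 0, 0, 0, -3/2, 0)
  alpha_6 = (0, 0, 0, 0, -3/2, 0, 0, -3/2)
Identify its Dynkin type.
Compute the Cartan integers a_ij = 2(alpha_i, alpha_j)/(alpha_j, alpha_j); the resulting 6x6 Cartan matrix is
[[2, 0, 0, 0, 0, -1], [0, 2, 0, 0, 0, -1], [0, 0, 2, -1, 0, -1], [0, 0, -1, 2, -1, 0], [0, 0, 0, -1, 2, 0], [-1, -1, -1, 0, 0, 2]].
All simple roots have the same length, so the diagram is simply laced. The associated Dynkin diagram is a chain of 4 nodes with a fork of two nodes at one end (D_6), so the type is D_6 (the algebra so(12)).

type D_6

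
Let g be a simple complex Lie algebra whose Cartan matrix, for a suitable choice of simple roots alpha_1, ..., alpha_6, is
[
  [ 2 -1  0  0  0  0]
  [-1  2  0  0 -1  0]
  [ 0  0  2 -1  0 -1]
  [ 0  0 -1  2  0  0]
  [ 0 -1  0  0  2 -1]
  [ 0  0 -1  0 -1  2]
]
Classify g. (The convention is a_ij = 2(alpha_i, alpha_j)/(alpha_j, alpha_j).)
The matrix has rank 6 with 2's on the diagonal. Reading the off-diagonal entries as Dynkin edges (a single edge where a_ij = a_ji = -1; a double or triple edge where a_ij * a_ji = 2 or 3), the diagram is a chain of 6 nodes with single edges (A_6). One simple-root ordering that puts it in standard form is (alpha_1, alpha_2, alpha_5, alpha_6, alpha_3, alpha_4). So the algebra is type A_6, i.e. sl(7).

A6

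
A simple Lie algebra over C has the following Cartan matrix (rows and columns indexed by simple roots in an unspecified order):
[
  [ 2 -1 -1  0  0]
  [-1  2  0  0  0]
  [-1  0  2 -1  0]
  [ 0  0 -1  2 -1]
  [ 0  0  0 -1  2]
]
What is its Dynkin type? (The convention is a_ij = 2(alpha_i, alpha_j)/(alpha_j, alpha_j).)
The matrix has rank 5 with 2's on the diagonal. Reading the off-diagonal entries as Dynkin edges (a single edge where a_ij = a_ji = -1; a double or triple edge where a_ij * a_ji = 2 or 3), the diagram is a chain of 5 nodes with single edges (A_5). One simple-root ordering that puts it in standard form is (alpha_2, alpha_1, alpha_3, alpha_4, alpha_5). So the algebra is type A_5, i.e. sl(6).

type A_5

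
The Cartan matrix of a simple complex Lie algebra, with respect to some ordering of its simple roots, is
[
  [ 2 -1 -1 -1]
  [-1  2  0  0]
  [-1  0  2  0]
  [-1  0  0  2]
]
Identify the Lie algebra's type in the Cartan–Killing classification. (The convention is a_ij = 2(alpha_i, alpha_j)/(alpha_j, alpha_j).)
The matrix has rank 4 with 2's on the diagonal. Reading the off-diagonal entries as Dynkin edges (a single edge where a_ij = a_ji = -1; a double or triple edge where a_ij * a_ji = 2 or 3), the diagram is a chain of 2 nodes with a fork of two nodes at one end (D_4). One simple-root ordering that puts it in standard form is (alpha_2, alpha_1, alpha_4, alpha_3). So the algebra is type D_4, i.e. so(8).

D4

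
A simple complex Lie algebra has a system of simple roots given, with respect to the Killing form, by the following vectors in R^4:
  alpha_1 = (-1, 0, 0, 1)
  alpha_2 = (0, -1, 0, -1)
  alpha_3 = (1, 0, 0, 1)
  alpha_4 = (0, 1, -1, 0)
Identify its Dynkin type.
Compute the Cartan integers a_ij = 2(alpha_i, alpha_j)/(alpha_j, alpha_j); the resulting 4x4 Cartan matrix is
[[2, -1, 0, 0], [-1, 2, -1, -1], [0, -1, 2, 0], [0, -1, 0, 2]].
All simple roots have the same length, so the diagram is simply laced. The associated Dynkin diagram is a chain of 2 nodes with a fork of two nodes at one end (D_4), so the type is D_4 (the algebra so(8)).

D_4 (so(8))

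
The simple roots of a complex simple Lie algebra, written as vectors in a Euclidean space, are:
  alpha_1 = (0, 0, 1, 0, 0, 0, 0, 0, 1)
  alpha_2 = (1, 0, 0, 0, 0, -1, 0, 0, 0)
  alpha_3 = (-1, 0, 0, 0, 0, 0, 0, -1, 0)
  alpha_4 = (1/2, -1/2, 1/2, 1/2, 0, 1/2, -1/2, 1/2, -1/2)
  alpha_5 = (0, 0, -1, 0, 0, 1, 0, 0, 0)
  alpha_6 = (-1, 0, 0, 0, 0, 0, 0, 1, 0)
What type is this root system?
E_6

Compute the Cartan integers a_ij = 2(alpha_i, alpha_j)/(alpha_j, alpha_j); the resulting 6x6 Cartan matrix is
[[2, 0, 0, 0, -1, 0], [0, 2, -1, 0, -1, -1], [0, -1, 2, -1, 0, 0], [0, 0, -1, 2, 0, 0], [-1, -1, 0, 0, 2, 0], [0, -1, 0, 0, 0, 2]].
All simple roots have the same length, so the diagram is simply laced. The associated Dynkin diagram is a chain of 5 nodes with one extra node attached to the third node from one end (E_6), so the type is E_6.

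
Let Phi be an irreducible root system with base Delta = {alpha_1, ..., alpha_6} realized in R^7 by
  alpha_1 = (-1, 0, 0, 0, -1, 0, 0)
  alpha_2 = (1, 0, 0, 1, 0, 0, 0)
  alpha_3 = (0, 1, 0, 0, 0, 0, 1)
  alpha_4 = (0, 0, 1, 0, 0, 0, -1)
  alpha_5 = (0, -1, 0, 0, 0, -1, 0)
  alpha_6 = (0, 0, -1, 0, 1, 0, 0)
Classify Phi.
Compute the Cartan integers a_ij = 2(alpha_i, alpha_j)/(alpha_j, alpha_j); the resulting 6x6 Cartan matrix is
[[2, -1, 0, 0, 0, -1], [-1, 2, 0, 0, 0, 0], [0, 0, 2, -1, -1, 0], [0, 0, -1, 2, 0, -1], [0, 0, -1, 0, 2, 0], [-1, 0, 0, -1, 0, 2]].
All simple roots have the same length, so the diagram is simply laced. The associated Dynkin diagram is a chain of 6 nodes with single edges (A_6), so the type is A_6 (the algebra sl(7)).

A_6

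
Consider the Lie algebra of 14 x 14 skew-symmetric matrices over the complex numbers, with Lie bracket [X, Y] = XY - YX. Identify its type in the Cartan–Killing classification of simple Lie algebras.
D_7 (so(14))

This is so(14) with 14 even, which has dimension 14(14-1)/2 = 91 and rank 14/2 = 7. In the classification of classical Lie algebras, the orthogonal algebra so(2n) in an even number of variables has type D_n; here n = 7, so the Dynkin diagram is a chain of 5 nodes with a fork of two nodes at one end (D_7). Hence the type is D_7.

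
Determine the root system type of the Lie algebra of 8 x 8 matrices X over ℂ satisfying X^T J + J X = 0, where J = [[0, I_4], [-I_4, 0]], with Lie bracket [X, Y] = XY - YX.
C4

This is sp(8), which has dimension 8(8+1)/2 = 36 and rank 8/2 = 4. In the classification of classical Lie algebras, the symplectic algebra sp(2n) has type C_n; here n = 4, so the Dynkin diagram is a chain of 4 nodes with a double edge at one end; the terminal node there is the unique long simple root (C_4). Hence the type is C_4.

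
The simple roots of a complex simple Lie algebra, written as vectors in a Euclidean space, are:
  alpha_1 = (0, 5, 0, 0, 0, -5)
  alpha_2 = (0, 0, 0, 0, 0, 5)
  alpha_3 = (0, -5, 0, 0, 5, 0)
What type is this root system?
type B_3

Compute the Cartan integers a_ij = 2(alpha_i, alpha_j)/(alpha_j, alpha_j); the resulting 3x3 Cartan matrix is
[[2, -2, -1], [-1, 2, 0], [-1, 0, 2]].
The roots have two lengths (squared-length ratio 2:1); the short ones are alpha_{2}. The associated Dynkin diagram is a chain of 3 nodes with a double edge at one end; the terminal node there is the unique short simple root (B_3), so the type is B_3 (the algebra so(7)).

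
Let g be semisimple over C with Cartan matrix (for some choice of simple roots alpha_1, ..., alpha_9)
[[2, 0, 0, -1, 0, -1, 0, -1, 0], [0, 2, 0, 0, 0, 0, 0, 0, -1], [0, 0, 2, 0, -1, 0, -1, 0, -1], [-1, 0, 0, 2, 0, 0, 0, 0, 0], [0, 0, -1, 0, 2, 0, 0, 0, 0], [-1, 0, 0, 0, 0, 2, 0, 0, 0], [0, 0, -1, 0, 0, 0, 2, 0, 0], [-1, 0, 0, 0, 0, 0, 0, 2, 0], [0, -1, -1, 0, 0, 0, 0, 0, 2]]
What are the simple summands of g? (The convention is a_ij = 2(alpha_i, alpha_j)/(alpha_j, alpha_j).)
type D_4 ⊕ type D_5

The diagram associated to this matrix has two connected components: the simple roots {alpha_1, alpha_4, alpha_6, alpha_8} form a chain of 2 nodes with a fork of two nodes at one end (D_4), and {alpha_2, alpha_3, alpha_5, alpha_7, alpha_9} form a chain of 3 nodes with a fork of two nodes at one end (D_5). A semisimple Lie algebra decomposes uniquely as the direct sum of simple ideals, one per connected component of its Dynkin diagram, so g ≅ D_4 ⊕ D_5 (dimension 28 + 45 = 73).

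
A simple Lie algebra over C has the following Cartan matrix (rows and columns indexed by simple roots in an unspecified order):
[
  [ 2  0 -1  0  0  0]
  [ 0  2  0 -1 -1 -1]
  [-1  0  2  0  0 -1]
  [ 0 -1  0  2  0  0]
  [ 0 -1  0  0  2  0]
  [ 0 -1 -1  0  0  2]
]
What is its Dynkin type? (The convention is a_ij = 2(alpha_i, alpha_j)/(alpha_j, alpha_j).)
D_6 (so(12))

The matrix has rank 6 with 2's on the diagonal. Reading the off-diagonal entries as Dynkin edges (a single edge where a_ij = a_ji = -1; a double or triple edge where a_ij * a_ji = 2 or 3), the diagram is a chain of 4 nodes with a fork of two nodes at one end (D_6). One simple-root ordering that puts it in standard form is (alpha_1, alpha_3, alpha_6, alpha_2, alpha_5, alpha_4). So the algebra is type D_6, i.e. so(12).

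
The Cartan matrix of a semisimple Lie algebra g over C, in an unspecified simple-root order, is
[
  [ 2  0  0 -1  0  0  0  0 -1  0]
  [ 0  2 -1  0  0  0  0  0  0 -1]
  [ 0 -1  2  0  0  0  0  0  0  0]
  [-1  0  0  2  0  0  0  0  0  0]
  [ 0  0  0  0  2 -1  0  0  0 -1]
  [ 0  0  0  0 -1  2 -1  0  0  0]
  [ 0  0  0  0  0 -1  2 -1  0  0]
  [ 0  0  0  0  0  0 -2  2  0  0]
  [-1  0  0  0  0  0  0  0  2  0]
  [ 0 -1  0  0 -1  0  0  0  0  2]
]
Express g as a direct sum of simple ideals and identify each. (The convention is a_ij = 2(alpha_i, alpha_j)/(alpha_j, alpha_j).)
The diagram associated to this matrix has two connected components: the simple roots {alpha_1, alpha_4, alpha_9} form a chain of 3 nodes with single edges (A_3), and {alpha_2, alpha_3, alpha_5, alpha_6, alpha_7, alpha_8, alpha_10} form a chain of 7 nodes with a double edge at one end; the terminal node there is the unique long simple root (C_7). A semisimple Lie algebra decomposes uniquely as the direct sum of simple ideals, one per connected component of its Dynkin diagram, so g ≅ A_3 ⊕ C_7 (dimension 15 + 105 = 120).

A3 + C7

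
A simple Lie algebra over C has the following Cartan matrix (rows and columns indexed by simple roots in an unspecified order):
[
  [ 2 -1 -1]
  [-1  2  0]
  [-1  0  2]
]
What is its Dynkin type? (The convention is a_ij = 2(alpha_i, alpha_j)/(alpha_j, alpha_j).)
The matrix has rank 3 with 2's on the diagonal. Reading the off-diagonal entries as Dynkin edges (a single edge where a_ij = a_ji = -1; a double or triple edge where a_ij * a_ji = 2 or 3), the diagram is a chain of 3 nodes with single edges (A_3). One simple-root ordering that puts it in standard form is (alpha_2, alpha_1, alpha_3). So the algebra is type A_3, i.e. sl(4).

A_3 (sl(4))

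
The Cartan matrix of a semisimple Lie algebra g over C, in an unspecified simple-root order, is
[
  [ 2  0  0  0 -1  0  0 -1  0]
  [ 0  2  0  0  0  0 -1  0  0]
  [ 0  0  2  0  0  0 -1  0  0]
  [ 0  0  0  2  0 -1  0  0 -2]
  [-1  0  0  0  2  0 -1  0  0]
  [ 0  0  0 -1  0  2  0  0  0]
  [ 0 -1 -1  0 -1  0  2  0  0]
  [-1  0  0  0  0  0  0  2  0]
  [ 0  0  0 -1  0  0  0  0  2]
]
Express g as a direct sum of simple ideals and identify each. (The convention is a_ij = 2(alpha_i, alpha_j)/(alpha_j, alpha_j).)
The diagram associated to this matrix has two connected components: the simple roots {alpha_4, alpha_6, alpha_9} form a chain of 3 nodes with a double edge at one end; the terminal node there is the unique short simple root (B_3), and {alpha_1, alpha_2, alpha_3, alpha_5, alpha_7, alpha_8} form a chain of 4 nodes with a fork of two nodes at one end (D_6). A semisimple Lie algebra decomposes uniquely as the direct sum of simple ideals, one per connected component of its Dynkin diagram, so g ≅ B_3 ⊕ D_6 (dimension 21 + 66 = 87).

B_3 (so(7)) + D_6 (so(12))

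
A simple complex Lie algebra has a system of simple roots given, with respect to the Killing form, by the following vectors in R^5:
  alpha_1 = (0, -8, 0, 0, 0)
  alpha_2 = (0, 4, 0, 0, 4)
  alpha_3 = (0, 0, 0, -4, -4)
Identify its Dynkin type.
Compute the Cartan integers a_ij = 2(alpha_i, alpha_j)/(alpha_j, alpha_j); the resulting 3x3 Cartan matrix is
[[2, -2, 0], [-1, 2, -1], [0, -1, 2]].
The roots have two lengths (squared-length ratio 2:1); the short ones are alpha_{2,3}. The associated Dynkin diagram is a chain of 3 nodes with a double edge at one end; the terminal node there is the unique long simple root (C_3), so the type is C_3 (the algebra sp(6)).

C3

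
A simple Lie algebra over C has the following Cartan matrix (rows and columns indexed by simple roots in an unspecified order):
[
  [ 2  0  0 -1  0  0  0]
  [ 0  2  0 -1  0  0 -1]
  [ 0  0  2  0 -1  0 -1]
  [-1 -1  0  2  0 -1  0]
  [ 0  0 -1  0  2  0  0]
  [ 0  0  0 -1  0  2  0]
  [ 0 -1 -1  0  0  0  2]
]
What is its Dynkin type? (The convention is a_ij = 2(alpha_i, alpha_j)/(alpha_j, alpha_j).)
D7

The matrix has rank 7 with 2's on the diagonal. Reading the off-diagonal entries as Dynkin edges (a single edge where a_ij = a_ji = -1; a double or triple edge where a_ij * a_ji = 2 or 3), the diagram is a chain of 5 nodes with a fork of two nodes at one end (D_7). One simple-root ordering that puts it in standard form is (alpha_5, alpha_3, alpha_7, alpha_2, alpha_4, alpha_1, alpha_6). So the algebra is type D_7, i.e. so(14).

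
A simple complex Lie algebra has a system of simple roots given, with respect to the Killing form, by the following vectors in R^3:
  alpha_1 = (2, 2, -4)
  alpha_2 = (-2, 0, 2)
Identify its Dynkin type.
G_2

Compute the Cartan integers a_ij = 2(alpha_i, alpha_j)/(alpha_j, alpha_j); the resulting 2x2 Cartan matrix is
[[2, -3], [-1, 2]].
The roots have two lengths (squared-length ratio 3:1); the short ones are alpha_{2}. The associated Dynkin diagram is two nodes joined by a triple edge (G_2), so the type is G_2.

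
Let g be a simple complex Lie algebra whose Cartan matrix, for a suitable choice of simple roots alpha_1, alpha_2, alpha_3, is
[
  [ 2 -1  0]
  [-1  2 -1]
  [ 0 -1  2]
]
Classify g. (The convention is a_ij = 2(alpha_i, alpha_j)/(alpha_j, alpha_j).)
A_3

The matrix has rank 3 with 2's on the diagonal. Reading the off-diagonal entries as Dynkin edges (a single edge where a_ij = a_ji = -1; a double or triple edge where a_ij * a_ji = 2 or 3), the diagram is a chain of 3 nodes with single edges (A_3). One simple-root ordering that puts it in standard form is (alpha_3, alpha_2, alpha_1). So the algebra is type A_3, i.e. sl(4).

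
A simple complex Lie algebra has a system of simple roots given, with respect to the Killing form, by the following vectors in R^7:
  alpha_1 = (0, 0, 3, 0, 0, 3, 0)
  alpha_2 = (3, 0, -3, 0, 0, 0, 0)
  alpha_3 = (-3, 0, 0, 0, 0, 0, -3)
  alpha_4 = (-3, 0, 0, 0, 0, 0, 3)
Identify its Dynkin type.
Compute the Cartan integers a_ij = 2(alpha_i, alpha_j)/(alpha_j, alpha_j); the resulting 4x4 Cartan matrix is
[[2, -1, 0, 0], [-1, 2, -1, -1], [0, -1, 2, 0], [0, -1, 0, 2]].
All simple roots have the same length, so the diagram is simply laced. The associated Dynkin diagram is a chain of 2 nodes with a fork of two nodes at one end (D_4), so the type is D_4 (the algebra so(8)).

D_4 (so(8))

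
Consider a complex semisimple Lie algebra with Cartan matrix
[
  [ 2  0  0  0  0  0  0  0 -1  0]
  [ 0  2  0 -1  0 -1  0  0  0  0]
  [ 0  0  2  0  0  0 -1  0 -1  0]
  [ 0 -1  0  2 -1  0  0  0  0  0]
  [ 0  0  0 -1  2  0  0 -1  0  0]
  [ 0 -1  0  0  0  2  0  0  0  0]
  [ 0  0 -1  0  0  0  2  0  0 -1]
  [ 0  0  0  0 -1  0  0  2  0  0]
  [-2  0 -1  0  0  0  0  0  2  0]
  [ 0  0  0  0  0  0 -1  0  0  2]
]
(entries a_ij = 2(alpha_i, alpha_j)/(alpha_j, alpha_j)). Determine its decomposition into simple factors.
A5 ⊕ B5

The diagram associated to this matrix has two connected components: the simple roots {alpha_2, alpha_4, alpha_5, alpha_6, alpha_8} form a chain of 5 nodes with single edges (A_5), and {alpha_1, alpha_3, alpha_7, alpha_9, alpha_10} form a chain of 5 nodes with a double edge at one end; the terminal node there is the unique short simple root (B_5). A semisimple Lie algebra decomposes uniquely as the direct sum of simple ideals, one per connected component of its Dynkin diagram, so g ≅ A_5 ⊕ B_5 (dimension 35 + 55 = 90).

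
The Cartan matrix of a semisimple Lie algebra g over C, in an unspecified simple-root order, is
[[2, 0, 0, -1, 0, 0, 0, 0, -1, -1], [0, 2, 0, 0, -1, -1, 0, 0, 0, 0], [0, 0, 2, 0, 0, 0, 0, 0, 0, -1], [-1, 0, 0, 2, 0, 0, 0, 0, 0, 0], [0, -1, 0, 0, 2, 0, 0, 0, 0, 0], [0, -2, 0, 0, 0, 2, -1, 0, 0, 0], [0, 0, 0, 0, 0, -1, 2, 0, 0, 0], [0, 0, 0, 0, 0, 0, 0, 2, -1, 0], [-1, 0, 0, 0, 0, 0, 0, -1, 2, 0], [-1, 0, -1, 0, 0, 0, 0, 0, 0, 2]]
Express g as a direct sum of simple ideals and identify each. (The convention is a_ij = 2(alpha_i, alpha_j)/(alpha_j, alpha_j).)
The diagram associated to this matrix has two connected components: the simple roots {alpha_1, alpha_3, alpha_4, alpha_8, alpha_9, alpha_10} form a chain of 5 nodes with one extra node attached to the third node from one end (E_6), and {alpha_2, alpha_5, alpha_6, alpha_7} form a chain of 4 nodes with a double edge between the middle two (F_4). A semisimple Lie algebra decomposes uniquely as the direct sum of simple ideals, one per connected component of its Dynkin diagram, so g ≅ E_6 ⊕ F_4 (dimension 78 + 52 = 130).

E_6 + F_4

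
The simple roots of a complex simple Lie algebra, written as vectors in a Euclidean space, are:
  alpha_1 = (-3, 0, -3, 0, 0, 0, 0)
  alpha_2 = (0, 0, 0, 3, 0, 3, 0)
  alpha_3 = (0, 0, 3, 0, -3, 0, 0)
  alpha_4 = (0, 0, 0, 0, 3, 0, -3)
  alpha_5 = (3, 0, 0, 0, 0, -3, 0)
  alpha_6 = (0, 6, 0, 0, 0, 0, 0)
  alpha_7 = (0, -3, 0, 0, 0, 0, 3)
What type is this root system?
Compute the Cartan integers a_ij = 2(alpha_i, alpha_j)/(alpha_j, alpha_j); the resulting 7x7 Cartan matrix is
[[2, 0, -1, 0, -1, 0, 0], [0, 2, 0, 0, -1, 0, 0], [-1, 0, 2, -1, 0, 0, 0], [0, 0, -1, 2, 0, 0, -1], [-1, -1, 0, 0, 2, 0, 0], [0, 0, 0, 0, 0, 2, -2], [0, 0, 0, -1, 0, -1, 2]].
The roots have two lengths (squared-length ratio 2:1); the short ones are alpha_{1,2,3,4,5,7}. The associated Dynkin diagram is a chain of 7 nodes with a double edge at one end; the terminal node there is the unique long simple root (C_7), so the type is C_7 (the algebra sp(14)).

C_7 (sp(14))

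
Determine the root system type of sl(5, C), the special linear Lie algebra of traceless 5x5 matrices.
A4

This is sl(5), which has dimension 5^2 - 1 = 24 and rank 5 - 1 = 4 (a Cartan subalgebra is the diagonal traceless matrices). In the classification of classical Lie algebras, the special linear algebra sl(n+1) has type A_n; here n = 4, so the Dynkin diagram is a chain of 4 nodes with single edges (A_4). Hence the type is A_4.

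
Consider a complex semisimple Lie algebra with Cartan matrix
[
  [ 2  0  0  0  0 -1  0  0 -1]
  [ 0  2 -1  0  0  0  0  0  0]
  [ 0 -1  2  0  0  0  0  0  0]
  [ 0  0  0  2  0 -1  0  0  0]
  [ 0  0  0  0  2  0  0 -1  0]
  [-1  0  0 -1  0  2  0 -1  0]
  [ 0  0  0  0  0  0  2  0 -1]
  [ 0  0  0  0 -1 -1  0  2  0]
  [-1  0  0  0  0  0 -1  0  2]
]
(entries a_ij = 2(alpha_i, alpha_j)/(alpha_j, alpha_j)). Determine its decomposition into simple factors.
A_2 + E_7

The diagram associated to this matrix has two connected components: the simple roots {alpha_2, alpha_3} form a chain of 2 nodes with single edges (A_2), and {alpha_1, alpha_4, alpha_5, alpha_6, alpha_7, alpha_8, alpha_9} form a chain of 6 nodes with one extra node attached to the third node from one end (E_7). A semisimple Lie algebra decomposes uniquely as the direct sum of simple ideals, one per connected component of its Dynkin diagram, so g ≅ A_2 ⊕ E_7 (dimension 8 + 133 = 141).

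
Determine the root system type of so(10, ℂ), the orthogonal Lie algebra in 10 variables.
type D_5

This is so(10) with 10 even, which has dimension 10(10-1)/2 = 45 and rank 10/2 = 5. In the classification of classical Lie algebras, the orthogonal algebra so(2n) in an even number of variables has type D_n; here n = 5, so the Dynkin diagram is a chain of 3 nodes with a fork of two nodes at one end (D_5). Hence the type is D_5.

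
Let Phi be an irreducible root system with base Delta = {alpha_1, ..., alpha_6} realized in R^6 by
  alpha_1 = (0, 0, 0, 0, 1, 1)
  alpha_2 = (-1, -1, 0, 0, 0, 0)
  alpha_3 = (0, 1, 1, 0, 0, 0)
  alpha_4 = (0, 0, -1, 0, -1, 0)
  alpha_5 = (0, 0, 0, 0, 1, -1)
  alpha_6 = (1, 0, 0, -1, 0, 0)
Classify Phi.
type D_6

Compute the Cartan integers a_ij = 2(alpha_i, alpha_j)/(alpha_j, alpha_j); the resulting 6x6 Cartan matrix is
[[2, 0, 0, -1, 0, 0], [0, 2, -1, 0, 0, -1], [0, -1, 2, -1, 0, 0], [-1, 0, -1, 2, -1, 0], [0, 0, 0, -1, 2, 0], [0, -1, 0, 0, 0, 2]].
All simple roots have the same length, so the diagram is simply laced. The associated Dynkin diagram is a chain of 4 nodes with a fork of two nodes at one end (D_6), so the type is D_6 (the algebra so(12)).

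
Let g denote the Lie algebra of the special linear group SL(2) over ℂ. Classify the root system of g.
A_1

This is sl(2), which has dimension 2^2 - 1 = 3 and rank 2 - 1 = 1 (a Cartan subalgebra is the diagonal traceless matrices). In the classification of classical Lie algebras, the special linear algebra sl(n+1) has type A_n; here n = 1, so the Dynkin diagram is a chain of 1 nodes with single edges (A_1). Hence the type is A_1.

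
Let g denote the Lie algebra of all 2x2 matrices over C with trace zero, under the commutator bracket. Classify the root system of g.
type A_1

This is sl(2), which has dimension 2^2 - 1 = 3 and rank 2 - 1 = 1 (a Cartan subalgebra is the diagonal traceless matrices). In the classification of classical Lie algebras, the special linear algebra sl(n+1) has type A_n; here n = 1, so the Dynkin diagram is a chain of 1 nodes with single edges (A_1). Hence the type is A_1.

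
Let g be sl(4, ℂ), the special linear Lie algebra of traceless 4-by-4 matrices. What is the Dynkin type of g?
type A_3

This is sl(4), which has dimension 4^2 - 1 = 15 and rank 4 - 1 = 3 (a Cartan subalgebra is the diagonal traceless matrices). In the classification of classical Lie algebras, the special linear algebra sl(n+1) has type A_n; here n = 3, so the Dynkin diagram is a chain of 3 nodes with single edges (A_3). Hence the type is A_3.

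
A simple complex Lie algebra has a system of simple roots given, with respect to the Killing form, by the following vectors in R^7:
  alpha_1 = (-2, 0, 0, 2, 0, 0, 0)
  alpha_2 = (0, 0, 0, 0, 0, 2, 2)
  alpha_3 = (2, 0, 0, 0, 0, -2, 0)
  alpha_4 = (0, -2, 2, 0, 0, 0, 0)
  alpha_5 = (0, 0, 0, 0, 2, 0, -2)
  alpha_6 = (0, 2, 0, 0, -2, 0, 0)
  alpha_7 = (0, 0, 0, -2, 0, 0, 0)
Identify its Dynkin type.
B_7 (so(15))

Compute the Cartan integers a_ij = 2(alpha_i, alpha_j)/(alpha_j, alpha_j); the resulting 7x7 Cartan matrix is
[[2, 0, -1, 0, 0, 0, -2], [0, 2, -1, 0, -1, 0, 0], [-1, -1, 2, 0, 0, 0, 0], [0, 0, 0, 2, 0, -1, 0], [0, -1, 0, 0, 2, -1, 0], [0, 0, 0, -1, -1, 2, 0], [-1, 0, 0, 0, 0, 0, 2]].
The roots have two lengths (squared-length ratio 2:1); the short ones are alpha_{7}. The associated Dynkin diagram is a chain of 7 nodes with a double edge at one end; the terminal node there is the unique short simple root (B_7), so the type is B_7 (the algebra so(15)).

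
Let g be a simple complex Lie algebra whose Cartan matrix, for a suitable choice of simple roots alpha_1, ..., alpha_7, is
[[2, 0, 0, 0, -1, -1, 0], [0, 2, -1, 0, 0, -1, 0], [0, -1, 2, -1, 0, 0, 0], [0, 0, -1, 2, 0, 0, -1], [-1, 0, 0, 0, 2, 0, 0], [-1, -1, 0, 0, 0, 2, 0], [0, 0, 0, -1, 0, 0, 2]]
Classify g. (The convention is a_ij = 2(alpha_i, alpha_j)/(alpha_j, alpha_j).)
type A_7

The matrix has rank 7 with 2's on the diagonal. Reading the off-diagonal entries as Dynkin edges (a single edge where a_ij = a_ji = -1; a double or triple edge where a_ij * a_ji = 2 or 3), the diagram is a chain of 7 nodes with single edges (A_7). One simple-root ordering that puts it in standard form is (alpha_7, alpha_4, alpha_3, alpha_2, alpha_6, alpha_1, alpha_5). So the algebra is type A_7, i.e. sl(8).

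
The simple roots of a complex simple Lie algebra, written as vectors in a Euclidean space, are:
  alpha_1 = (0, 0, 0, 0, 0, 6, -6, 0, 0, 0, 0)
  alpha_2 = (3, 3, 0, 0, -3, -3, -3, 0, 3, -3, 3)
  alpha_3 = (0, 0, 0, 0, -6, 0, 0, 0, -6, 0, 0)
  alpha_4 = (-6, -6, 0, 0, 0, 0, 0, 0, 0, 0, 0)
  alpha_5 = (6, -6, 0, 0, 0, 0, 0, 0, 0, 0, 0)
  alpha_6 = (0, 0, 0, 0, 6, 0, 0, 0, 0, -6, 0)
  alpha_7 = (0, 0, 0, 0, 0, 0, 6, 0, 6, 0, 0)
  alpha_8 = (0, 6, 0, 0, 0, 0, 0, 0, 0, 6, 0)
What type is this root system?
Compute the Cartan integers a_ij = 2(alpha_i, alpha_j)/(alpha_j, alpha_j); the resulting 8x8 Cartan matrix is
[[2, 0, 0, 0, 0, 0, -1, 0], [0, 2, 0, -1, 0, 0, 0, 0], [0, 0, 2, 0, 0, -1, -1, 0], [0, -1, 0, 2, 0, 0, 0, -1], [0, 0, 0, 0, 2, 0, 0, -1], [0, 0, -1, 0, 0, 2, 0, -1], [-1, 0, -1, 0, 0, 0, 2, 0], [0, 0, 0, -1, -1, -1, 0, 2]].
All simple roots have the same length, so the diagram is simply laced. The associated Dynkin diagram is a chain of 7 nodes with one extra node attached to the third node from one end (E_8), so the type is E_8.

E_8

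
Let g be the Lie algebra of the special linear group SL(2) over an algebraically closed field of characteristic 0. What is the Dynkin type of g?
A_1

This is sl(2), which has dimension 2^2 - 1 = 3 and rank 2 - 1 = 1 (a Cartan subalgebra is the diagonal traceless matrices). In the classification of classical Lie algebras, the special linear algebra sl(n+1) has type A_n; here n = 1, so the Dynkin diagram is a chain of 1 nodes with single edges (A_1). Hence the type is A_1.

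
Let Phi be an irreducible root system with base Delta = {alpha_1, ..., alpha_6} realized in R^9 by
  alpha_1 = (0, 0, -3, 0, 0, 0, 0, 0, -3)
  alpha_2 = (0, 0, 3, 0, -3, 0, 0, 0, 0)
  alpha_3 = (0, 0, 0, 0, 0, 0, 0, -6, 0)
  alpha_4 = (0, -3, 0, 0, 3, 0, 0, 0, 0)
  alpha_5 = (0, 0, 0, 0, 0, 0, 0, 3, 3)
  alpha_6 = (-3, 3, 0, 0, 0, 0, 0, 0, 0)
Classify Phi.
Compute the Cartan integers a_ij = 2(alpha_i, alpha_j)/(alpha_j, alpha_j); the resulting 6x6 Cartan matrix is
[[2, -1, 0, 0, -1, 0], [-1, 2, 0, -1, 0, 0], [0, 0, 2, 0, -2, 0], [0, -1, 0, 2, 0, -1], [-1, 0, -1, 0, 2, 0], [0, 0, 0, -1, 0, 2]].
The roots have two lengths (squared-length ratio 2:1); the short ones are alpha_{1,2,4,5,6}. The associated Dynkin diagram is a chain of 6 nodes with a double edge at one end; the terminal node there is the unique long simple root (C_6), so the type is C_6 (the algebra sp(12)).

C6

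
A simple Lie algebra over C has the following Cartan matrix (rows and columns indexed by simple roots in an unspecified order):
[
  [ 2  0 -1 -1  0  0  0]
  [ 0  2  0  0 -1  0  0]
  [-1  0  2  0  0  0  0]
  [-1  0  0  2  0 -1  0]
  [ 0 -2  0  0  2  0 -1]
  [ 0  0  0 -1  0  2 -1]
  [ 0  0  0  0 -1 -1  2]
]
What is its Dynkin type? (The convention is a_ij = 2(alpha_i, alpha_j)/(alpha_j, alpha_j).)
B7

The matrix has rank 7 with 2's on the diagonal. Reading the off-diagonal entries as Dynkin edges (a single edge where a_ij = a_ji = -1; a double or triple edge where a_ij * a_ji = 2 or 3), the diagram is a chain of 7 nodes with a double edge at one end; the terminal node there is the unique short simple root (B_7). One simple-root ordering that puts it in standard form is (alpha_3, alpha_1, alpha_4, alpha_6, alpha_7, alpha_5, alpha_2). So the algebra is type B_7, i.e. so(15).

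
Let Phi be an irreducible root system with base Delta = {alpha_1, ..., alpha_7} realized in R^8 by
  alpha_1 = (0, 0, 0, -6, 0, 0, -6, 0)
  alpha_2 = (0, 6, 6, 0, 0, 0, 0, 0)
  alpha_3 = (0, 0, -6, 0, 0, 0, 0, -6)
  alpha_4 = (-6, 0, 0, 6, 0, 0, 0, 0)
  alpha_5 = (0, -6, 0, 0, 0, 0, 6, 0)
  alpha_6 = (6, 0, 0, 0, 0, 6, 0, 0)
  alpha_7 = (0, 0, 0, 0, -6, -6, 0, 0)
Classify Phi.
Compute the Cartan integers a_ij = 2(alpha_i, alpha_j)/(alpha_j, alpha_j); the resulting 7x7 Cartan matrix is
[[2, 0, 0, -1, -1, 0, 0], [0, 2, -1, 0, -1, 0, 0], [0, -1, 2, 0, 0, 0, 0], [-1, 0, 0, 2, 0, -1, 0], [-1, -1, 0, 0, 2, 0, 0], [0, 0, 0, -1, 0, 2, -1], [0, 0, 0, 0, 0, -1, 2]].
All simple roots have the same length, so the diagram is simply laced. The associated Dynkin diagram is a chain of 7 nodes with single edges (A_7), so the type is A_7 (the algebra sl(8)).

A7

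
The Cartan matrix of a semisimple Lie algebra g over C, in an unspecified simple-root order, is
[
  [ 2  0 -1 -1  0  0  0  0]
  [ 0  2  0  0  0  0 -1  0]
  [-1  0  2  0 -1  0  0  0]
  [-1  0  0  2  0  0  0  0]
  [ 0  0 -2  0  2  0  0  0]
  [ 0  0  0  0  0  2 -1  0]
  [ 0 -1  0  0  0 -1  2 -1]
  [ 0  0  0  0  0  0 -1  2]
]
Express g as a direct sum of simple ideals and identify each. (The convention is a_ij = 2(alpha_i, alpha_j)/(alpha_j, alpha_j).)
C_4 ⊕ D_4

The diagram associated to this matrix has two connected components: the simple roots {alpha_1, alpha_3, alpha_4, alpha_5} form a chain of 4 nodes with a double edge at one end; the terminal node there is the unique long simple root (C_4), and {alpha_2, alpha_6, alpha_7, alpha_8} form a chain of 2 nodes with a fork of two nodes at one end (D_4). A semisimple Lie algebra decomposes uniquely as the direct sum of simple ideals, one per connected component of its Dynkin diagram, so g ≅ C_4 ⊕ D_4 (dimension 36 + 28 = 64).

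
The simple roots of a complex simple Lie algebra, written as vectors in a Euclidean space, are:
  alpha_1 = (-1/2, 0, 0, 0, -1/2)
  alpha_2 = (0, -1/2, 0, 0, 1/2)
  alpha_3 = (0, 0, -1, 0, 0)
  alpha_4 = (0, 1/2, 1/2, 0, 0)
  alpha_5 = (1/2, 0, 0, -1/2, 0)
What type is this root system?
Compute the Cartan integers a_ij = 2(alpha_i, alpha_j)/(alpha_j, alpha_j); the resulting 5x5 Cartan matrix is
[[2, -1, 0, 0, -1], [-1, 2, 0, -1, 0], [0, 0, 2, -2, 0], [0, -1, -1, 2, 0], [-1, 0, 0, 0, 2]].
The roots have two lengths (squared-length ratio 2:1); the short ones are alpha_{1,2,4,5}. The associated Dynkin diagram is a chain of 5 nodes with a double edge at one end; the terminal node there is the unique long simple root (C_5), so the type is C_5 (the algebra sp(10)).

C5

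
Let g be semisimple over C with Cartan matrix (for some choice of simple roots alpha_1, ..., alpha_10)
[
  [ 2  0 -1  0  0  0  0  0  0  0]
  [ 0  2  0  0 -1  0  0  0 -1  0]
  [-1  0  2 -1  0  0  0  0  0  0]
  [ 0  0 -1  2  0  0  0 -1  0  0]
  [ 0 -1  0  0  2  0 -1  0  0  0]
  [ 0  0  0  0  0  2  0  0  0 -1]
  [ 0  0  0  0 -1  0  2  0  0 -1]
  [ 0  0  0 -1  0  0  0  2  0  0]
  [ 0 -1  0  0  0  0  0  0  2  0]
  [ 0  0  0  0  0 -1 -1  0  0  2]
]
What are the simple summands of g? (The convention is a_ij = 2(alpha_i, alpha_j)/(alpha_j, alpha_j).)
A_4 ⊕ A_6

The diagram associated to this matrix has two connected components: the simple roots {alpha_1, alpha_3, alpha_4, alpha_8} form a chain of 4 nodes with single edges (A_4), and {alpha_2, alpha_5, alpha_6, alpha_7, alpha_9, alpha_10} form a chain of 6 nodes with single edges (A_6). A semisimple Lie algebra decomposes uniquely as the direct sum of simple ideals, one per connected component of its Dynkin diagram, so g ≅ A_4 ⊕ A_6 (dimension 24 + 48 = 72).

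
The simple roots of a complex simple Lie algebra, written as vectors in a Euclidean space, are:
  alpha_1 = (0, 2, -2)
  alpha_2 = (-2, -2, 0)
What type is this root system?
Compute the Cartan integers a_ij = 2(alpha_i, alpha_j)/(alpha_j, alpha_j); the resulting 2x2 Cartan matrix is
[[2, -1], [-1, 2]].
All simple roots have the same length, so the diagram is simply laced. The associated Dynkin diagram is a chain of 2 nodes with single edges (A_2), so the type is A_2 (the algebra sl(3)).

type A_2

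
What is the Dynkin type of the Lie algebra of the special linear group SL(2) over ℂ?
This is sl(2), which has dimension 2^2 - 1 = 3 and rank 2 - 1 = 1 (a Cartan subalgebra is the diagonal traceless matrices). In the classification of classical Lie algebras, the special linear algebra sl(n+1) has type A_n; here n = 1, so the Dynkin diagram is a chain of 1 nodes with single edges (A_1). Hence the type is A_1.

A_1 (sl(2))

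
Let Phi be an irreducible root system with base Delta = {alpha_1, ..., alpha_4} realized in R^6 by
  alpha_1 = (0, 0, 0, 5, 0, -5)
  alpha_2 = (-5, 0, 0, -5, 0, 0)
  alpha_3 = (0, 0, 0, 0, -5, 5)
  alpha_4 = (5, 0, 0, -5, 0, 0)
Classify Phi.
Compute the Cartan integers a_ij = 2(alpha_i, alpha_j)/(alpha_j, alpha_j); the resulting 4x4 Cartan matrix is
[[2, -1, -1, -1], [-1, 2, 0, 0], [-1, 0, 2, 0], [-1, 0, 0, 2]].
All simple roots have the same length, so the diagram is simply laced. The associated Dynkin diagram is a chain of 2 nodes with a fork of two nodes at one end (D_4), so the type is D_4 (the algebra so(8)).

D_4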